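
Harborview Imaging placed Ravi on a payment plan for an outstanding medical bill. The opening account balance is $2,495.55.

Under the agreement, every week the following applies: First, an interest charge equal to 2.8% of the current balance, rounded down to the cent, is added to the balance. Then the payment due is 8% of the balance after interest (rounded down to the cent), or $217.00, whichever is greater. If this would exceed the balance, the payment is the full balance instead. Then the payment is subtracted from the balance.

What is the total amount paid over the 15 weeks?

$3,053.89

# | Opening | Interest | Payment | End bal
1 | $2,495.55 | $69.87 | $217.00 | $2,348.42
2 | $2,348.42 | $65.75 | $217.00 | $2,197.17
3 | $2,197.17 | $61.52 | $217.00 | $2,041.69
4 | $2,041.69 | $57.16 | $217.00 | $1,881.85
5 | $1,881.85 | $52.69 | $217.00 | $1,717.54
6 | $1,717.54 | $48.09 | $217.00 | $1,548.63
7 | $1,548.63 | $43.36 | $217.00 | $1,374.99
8 | $1,374.99 | $38.49 | $217.00 | $1,196.48
9 | $1,196.48 | $33.50 | $217.00 | $1,012.98
10 | $1,012.98 | $28.36 | $217.00 | $824.34
11 | $824.34 | $23.08 | $217.00 | $630.42
12 | $630.42 | $17.65 | $217.00 | $431.07
13 | $431.07 | $12.06 | $217.00 | $226.13
14 | $226.13 | $6.33 | $217.00 | $15.46
15 | $15.46 | $0.43 | $15.89 | $0.00
Total paid: $3,053.89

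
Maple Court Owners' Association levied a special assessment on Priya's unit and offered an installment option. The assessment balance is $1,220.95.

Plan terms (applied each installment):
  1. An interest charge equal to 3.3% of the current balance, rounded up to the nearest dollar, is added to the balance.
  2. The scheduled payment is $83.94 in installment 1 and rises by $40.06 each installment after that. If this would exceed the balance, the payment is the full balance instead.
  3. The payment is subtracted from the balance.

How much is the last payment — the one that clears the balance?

$323.41

Installment 1: $1,220.95 +$41.00 interest = $1,261.95; pay $83.94 → $1,178.01
Installment 2: $1,178.01 +$39.00 interest = $1,217.01; pay $124.00 → $1,093.01
Installment 3: $1,093.01 +$37.00 interest = $1,130.01; pay $164.06 → $965.95
Installment 4: $965.95 +$32.00 interest = $997.95; pay $204.12 → $793.83
Installment 5: $793.83 +$27.00 interest = $820.83; pay $244.18 → $576.65
Installment 6: $576.65 +$20.00 interest = $596.65; pay $284.24 → $312.41
Installment 7: $312.41 +$11.00 interest = $323.41; pay $323.41 → $0.00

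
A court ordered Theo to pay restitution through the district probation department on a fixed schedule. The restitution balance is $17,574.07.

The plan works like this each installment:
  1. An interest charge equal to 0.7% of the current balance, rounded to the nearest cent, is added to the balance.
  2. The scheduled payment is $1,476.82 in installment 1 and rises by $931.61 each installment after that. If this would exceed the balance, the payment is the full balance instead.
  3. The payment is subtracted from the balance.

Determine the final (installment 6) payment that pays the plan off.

Installment 1: opening $17,574.07; interest $123.02 → $17,697.09; payment $1,476.82; balance $16,220.27
Installment 2: opening $16,220.27; interest $113.54 → $16,333.81; payment $2,408.43; balance $13,925.38
Installment 3: opening $13,925.38; interest $97.48 → $14,022.86; payment $3,340.04; balance $10,682.82
Installment 4: opening $10,682.82; interest $74.78 → $10,757.60; payment $4,271.65; balance $6,485.95
Installment 5: opening $6,485.95; interest $45.40 → $6,531.35; payment $5,203.26; balance $1,328.09
Installment 6: opening $1,328.09; interest $9.30 → $1,337.39; payment $1,337.39; balance $0.00

$1,337.39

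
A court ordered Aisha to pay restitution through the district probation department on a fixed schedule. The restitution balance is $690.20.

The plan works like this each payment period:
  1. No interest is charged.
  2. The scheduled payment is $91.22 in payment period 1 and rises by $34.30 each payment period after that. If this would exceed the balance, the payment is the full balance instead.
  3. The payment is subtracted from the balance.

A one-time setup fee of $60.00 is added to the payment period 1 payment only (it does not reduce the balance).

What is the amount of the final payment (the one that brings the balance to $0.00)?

Payment period 1: opening $690.20; payment $91.22 (+ $60.00 fee); balance $598.98
Payment period 2: opening $598.98; payment $125.52; balance $473.46
Payment period 3: opening $473.46; payment $159.82; balance $313.64
Payment period 4: opening $313.64; payment $194.12; balance $119.52
Payment period 5: opening $119.52; payment $119.52; balance $0.00

$119.52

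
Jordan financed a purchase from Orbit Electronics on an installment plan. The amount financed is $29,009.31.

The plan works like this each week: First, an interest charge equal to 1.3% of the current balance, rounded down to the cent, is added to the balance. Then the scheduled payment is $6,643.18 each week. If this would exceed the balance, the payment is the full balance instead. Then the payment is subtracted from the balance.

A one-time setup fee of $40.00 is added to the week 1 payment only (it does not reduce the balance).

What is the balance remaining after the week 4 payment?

$3,452.06

Week 1: opening $29,009.31; interest $377.12 → $29,386.43; payment $6,643.18 (+ $40.00 fee); balance $22,743.25
Week 2: opening $22,743.25; interest $295.66 → $23,038.91; payment $6,643.18; balance $16,395.73
Week 3: opening $16,395.73; interest $213.14 → $16,608.87; payment $6,643.18; balance $9,965.69
Week 4: opening $9,965.69; interest $129.55 → $10,095.24; payment $6,643.18; balance $3,452.06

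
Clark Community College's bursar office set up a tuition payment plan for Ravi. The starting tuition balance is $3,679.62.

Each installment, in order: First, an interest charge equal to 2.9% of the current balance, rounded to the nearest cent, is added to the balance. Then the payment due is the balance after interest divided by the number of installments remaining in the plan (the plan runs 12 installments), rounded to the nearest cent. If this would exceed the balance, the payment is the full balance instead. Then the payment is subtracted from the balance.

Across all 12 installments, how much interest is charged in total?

Installment 1: opening $3,679.62; interest $106.71 → $3,786.33; payment $315.53; balance $3,470.80
Installment 2: opening $3,470.80; interest $100.65 → $3,571.45; payment $324.68; balance $3,246.77
Installment 3: opening $3,246.77; interest $94.16 → $3,340.93; payment $334.09; balance $3,006.84
Installment 4: opening $3,006.84; interest $87.20 → $3,094.04; payment $343.78; balance $2,750.26
Installment 5: opening $2,750.26; interest $79.76 → $2,830.02; payment $353.75; balance $2,476.27
Installment 6: opening $2,476.27; interest $71.81 → $2,548.08; payment $364.01; balance $2,184.07
Installment 7: opening $2,184.07; interest $63.34 → $2,247.41; payment $374.57; balance $1,872.84
Installment 8: opening $1,872.84; interest $54.31 → $1,927.15; payment $385.43; balance $1,541.72
Installment 9: opening $1,541.72; interest $44.71 → $1,586.43; payment $396.61; balance $1,189.82
Installment 10: opening $1,189.82; interest $34.50 → $1,224.32; payment $408.11; balance $816.21
Installment 11: opening $816.21; interest $23.67 → $839.88; payment $419.94; balance $419.94
Installment 12: opening $419.94; interest $12.18 → $432.12; payment $432.12; balance $0.00
Total interest: $106.71 + $100.65 + $94.16 + $87.20 + $79.76 + $71.81 + $63.34 + $54.31 + $44.71 + $34.50 + $23.67 + $12.18 = $773.00

$773.00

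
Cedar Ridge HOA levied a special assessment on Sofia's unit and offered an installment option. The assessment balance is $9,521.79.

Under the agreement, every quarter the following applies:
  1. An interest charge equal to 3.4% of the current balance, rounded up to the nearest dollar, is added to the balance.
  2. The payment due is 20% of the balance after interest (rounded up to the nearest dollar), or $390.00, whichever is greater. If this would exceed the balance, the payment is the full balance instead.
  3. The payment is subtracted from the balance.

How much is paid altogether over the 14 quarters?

$11,237.79

Quarter 1: $9,521.79 +$324.00 interest = $9,845.79; pay $1,970.00 → $7,875.79
Quarter 2: $7,875.79 +$268.00 interest = $8,143.79; pay $1,629.00 → $6,514.79
Quarter 3: $6,514.79 +$222.00 interest = $6,736.79; pay $1,348.00 → $5,388.79
Quarter 4: $5,388.79 +$184.00 interest = $5,572.79; pay $1,115.00 → $4,457.79
Quarter 5: $4,457.79 +$152.00 interest = $4,609.79; pay $922.00 → $3,687.79
Quarter 6: $3,687.79 +$126.00 interest = $3,813.79; pay $763.00 → $3,050.79
Quarter 7: $3,050.79 +$104.00 interest = $3,154.79; pay $631.00 → $2,523.79
Quarter 8: $2,523.79 +$86.00 interest = $2,609.79; pay $522.00 → $2,087.79
Quarter 9: $2,087.79 +$71.00 interest = $2,158.79; pay $432.00 → $1,726.79
Quarter 10: $1,726.79 +$59.00 interest = $1,785.79; pay $390.00 → $1,395.79
Quarter 11: $1,395.79 +$48.00 interest = $1,443.79; pay $390.00 → $1,053.79
Quarter 12: $1,053.79 +$36.00 interest = $1,089.79; pay $390.00 → $699.79
Quarter 13: $699.79 +$24.00 interest = $723.79; pay $390.00 → $333.79
Quarter 14: $333.79 +$12.00 interest = $345.79; pay $345.79 → $0.00
Total paid: $11,237.79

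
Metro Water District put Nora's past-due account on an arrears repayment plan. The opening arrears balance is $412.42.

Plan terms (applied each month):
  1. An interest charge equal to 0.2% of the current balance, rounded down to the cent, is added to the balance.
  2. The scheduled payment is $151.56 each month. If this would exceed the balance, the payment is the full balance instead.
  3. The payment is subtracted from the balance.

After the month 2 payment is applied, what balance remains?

Month 1: opening $412.42; interest $0.82 → $413.24; payment $151.56; balance $261.68
Month 2: opening $261.68; interest $0.52 → $262.20; payment $151.56; balance $110.64

$110.64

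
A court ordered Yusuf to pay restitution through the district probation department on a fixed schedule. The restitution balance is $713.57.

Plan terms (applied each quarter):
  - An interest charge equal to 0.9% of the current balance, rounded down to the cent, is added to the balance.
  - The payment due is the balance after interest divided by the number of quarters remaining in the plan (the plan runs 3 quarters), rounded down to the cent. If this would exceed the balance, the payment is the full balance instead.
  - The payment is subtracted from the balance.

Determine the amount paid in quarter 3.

# | Opening | Interest | Payment | End bal
1 | $713.57 | $6.42 | $239.99 | $480.00
2 | $480.00 | $4.32 | $242.16 | $242.16
3 | $242.16 | $2.17 | $244.33 | $0.00

$244.33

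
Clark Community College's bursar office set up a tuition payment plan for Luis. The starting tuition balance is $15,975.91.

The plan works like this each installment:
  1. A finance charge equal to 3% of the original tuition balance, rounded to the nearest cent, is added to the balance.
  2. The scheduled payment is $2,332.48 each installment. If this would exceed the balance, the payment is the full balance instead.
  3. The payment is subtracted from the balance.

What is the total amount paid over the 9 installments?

$20,289.43

# | Opening | Interest | Payment | End bal
1 | $15,975.91 | $479.28 | $2,332.48 | $14,122.71
2 | $14,122.71 | $479.28 | $2,332.48 | $12,269.51
3 | $12,269.51 | $479.28 | $2,332.48 | $10,416.31
4 | $10,416.31 | $479.28 | $2,332.48 | $8,563.11
5 | $8,563.11 | $479.28 | $2,332.48 | $6,709.91
6 | $6,709.91 | $479.28 | $2,332.48 | $4,856.71
7 | $4,856.71 | $479.28 | $2,332.48 | $3,003.51
8 | $3,003.51 | $479.28 | $2,332.48 | $1,150.31
9 | $1,150.31 | $479.28 | $1,629.59 | $0.00
Total paid: $20,289.43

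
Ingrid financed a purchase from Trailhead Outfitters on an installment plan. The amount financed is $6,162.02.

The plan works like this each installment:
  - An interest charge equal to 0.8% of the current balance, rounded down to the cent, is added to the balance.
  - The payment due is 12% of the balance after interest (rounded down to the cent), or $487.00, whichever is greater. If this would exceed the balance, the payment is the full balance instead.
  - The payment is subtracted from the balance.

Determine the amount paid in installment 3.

Installment 1: $6,162.02 +$49.29 interest = $6,211.31; pay $745.35 → $5,465.96
Installment 2: $5,465.96 +$43.72 interest = $5,509.68; pay $661.16 → $4,848.52
Installment 3: $4,848.52 +$38.78 interest = $4,887.30; pay $586.47 → $4,300.83

$586.47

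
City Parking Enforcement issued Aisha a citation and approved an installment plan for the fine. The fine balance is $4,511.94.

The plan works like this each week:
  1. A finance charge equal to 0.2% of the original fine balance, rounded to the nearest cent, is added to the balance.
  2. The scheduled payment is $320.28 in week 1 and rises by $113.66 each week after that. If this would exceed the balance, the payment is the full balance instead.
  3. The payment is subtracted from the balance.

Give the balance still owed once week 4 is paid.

$2,584.94

Week 1: opening $4,511.94; interest $9.02 → $4,520.96; payment $320.28; balance $4,200.68
Week 2: opening $4,200.68; interest $9.02 → $4,209.70; payment $433.94; balance $3,775.76
Week 3: opening $3,775.76; interest $9.02 → $3,784.78; payment $547.60; balance $3,237.18
Week 4: opening $3,237.18; interest $9.02 → $3,246.20; payment $661.26; balance $2,584.94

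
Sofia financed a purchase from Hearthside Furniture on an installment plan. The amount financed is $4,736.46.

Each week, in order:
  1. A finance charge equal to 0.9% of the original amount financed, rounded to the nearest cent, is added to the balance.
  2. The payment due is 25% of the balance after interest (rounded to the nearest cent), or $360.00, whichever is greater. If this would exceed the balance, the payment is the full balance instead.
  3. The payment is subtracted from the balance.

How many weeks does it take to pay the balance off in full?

9

Week 1: opening $4,736.46; interest $42.63 → $4,779.09; payment $1,194.77; balance $3,584.32
Week 2: opening $3,584.32; interest $42.63 → $3,626.95; payment $906.74; balance $2,720.21
Week 3: opening $2,720.21; interest $42.63 → $2,762.84; payment $690.71; balance $2,072.13
Week 4: opening $2,072.13; interest $42.63 → $2,114.76; payment $528.69; balance $1,586.07
Week 5: opening $1,586.07; interest $42.63 → $1,628.70; payment $407.18; balance $1,221.52
Week 6: opening $1,221.52; interest $42.63 → $1,264.15; payment $360.00; balance $904.15
Week 7: opening $904.15; interest $42.63 → $946.78; payment $360.00; balance $586.78
Week 8: opening $586.78; interest $42.63 → $629.41; payment $360.00; balance $269.41
Week 9: opening $269.41; interest $42.63 → $312.04; payment $312.04; balance $0.00
Balance reaches $0.00 in week 9.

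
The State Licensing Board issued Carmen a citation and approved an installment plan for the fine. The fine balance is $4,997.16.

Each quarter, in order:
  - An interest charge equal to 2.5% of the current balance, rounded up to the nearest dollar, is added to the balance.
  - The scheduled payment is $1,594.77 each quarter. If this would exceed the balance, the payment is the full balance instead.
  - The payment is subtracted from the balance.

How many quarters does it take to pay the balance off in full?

4

Quarter 1: $4,997.16 +$125.00 interest = $5,122.16; pay $1,594.77 → $3,527.39
Quarter 2: $3,527.39 +$89.00 interest = $3,616.39; pay $1,594.77 → $2,021.62
Quarter 3: $2,021.62 +$51.00 interest = $2,072.62; pay $1,594.77 → $477.85
Quarter 4: $477.85 +$12.00 interest = $489.85; pay $489.85 → $0.00
Balance reaches $0.00 in quarter 4.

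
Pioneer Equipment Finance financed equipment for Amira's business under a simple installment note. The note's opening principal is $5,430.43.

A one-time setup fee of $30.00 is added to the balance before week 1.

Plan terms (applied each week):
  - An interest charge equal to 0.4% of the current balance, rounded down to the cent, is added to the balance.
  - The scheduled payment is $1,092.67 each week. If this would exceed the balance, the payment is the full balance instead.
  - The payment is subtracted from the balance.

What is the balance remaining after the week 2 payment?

$3,314.48

# | Opening | Interest | Payment | End bal
1 | $5,460.43 | $21.84 | $1,092.67 | $4,389.60
2 | $4,389.60 | $17.55 | $1,092.67 | $3,314.48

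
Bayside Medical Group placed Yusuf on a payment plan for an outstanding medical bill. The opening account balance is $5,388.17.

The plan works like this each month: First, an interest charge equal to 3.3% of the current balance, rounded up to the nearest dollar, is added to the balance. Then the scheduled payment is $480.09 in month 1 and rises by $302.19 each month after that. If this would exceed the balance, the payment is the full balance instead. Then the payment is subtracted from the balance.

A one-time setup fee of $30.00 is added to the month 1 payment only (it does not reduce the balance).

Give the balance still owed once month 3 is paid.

Month 1: opening $5,388.17; interest $178.00 → $5,566.17; payment $480.09 (+ $30.00 fee); balance $5,086.08
Month 2: opening $5,086.08; interest $168.00 → $5,254.08; payment $782.28; balance $4,471.80
Month 3: opening $4,471.80; interest $148.00 → $4,619.80; payment $1,084.47; balance $3,535.33

$3,535.33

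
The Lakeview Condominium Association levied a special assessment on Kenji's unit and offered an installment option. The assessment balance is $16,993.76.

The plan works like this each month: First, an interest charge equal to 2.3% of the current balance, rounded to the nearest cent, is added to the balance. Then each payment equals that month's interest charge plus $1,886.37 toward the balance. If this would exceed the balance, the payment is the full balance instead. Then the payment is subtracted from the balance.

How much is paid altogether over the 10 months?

Month 1: $16,993.76 +$390.86 interest = $17,384.62; pay $2,277.23 → $15,107.39
Month 2: $15,107.39 +$347.47 interest = $15,454.86; pay $2,233.84 → $13,221.02
Month 3: $13,221.02 +$304.08 interest = $13,525.10; pay $2,190.45 → $11,334.65
Month 4: $11,334.65 +$260.70 interest = $11,595.35; pay $2,147.07 → $9,448.28
Month 5: $9,448.28 +$217.31 interest = $9,665.59; pay $2,103.68 → $7,561.91
Month 6: $7,561.91 +$173.92 interest = $7,735.83; pay $2,060.29 → $5,675.54
Month 7: $5,675.54 +$130.54 interest = $5,806.08; pay $2,016.91 → $3,789.17
Month 8: $3,789.17 +$87.15 interest = $3,876.32; pay $1,973.52 → $1,902.80
Month 9: $1,902.80 +$43.76 interest = $1,946.56; pay $1,930.13 → $16.43
Month 10: $16.43 +$0.38 interest = $16.81; pay $16.81 → $0.00
Total paid: $18,949.93

$18,949.93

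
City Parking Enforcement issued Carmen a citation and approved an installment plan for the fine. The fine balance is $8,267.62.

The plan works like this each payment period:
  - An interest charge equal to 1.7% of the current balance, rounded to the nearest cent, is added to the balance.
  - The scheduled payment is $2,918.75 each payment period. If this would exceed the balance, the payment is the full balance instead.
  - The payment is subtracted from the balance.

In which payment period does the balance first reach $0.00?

Payment period 1: opening $8,267.62; interest $140.55 → $8,408.17; payment $2,918.75; balance $5,489.42
Payment period 2: opening $5,489.42; interest $93.32 → $5,582.74; payment $2,918.75; balance $2,663.99
Payment period 3: opening $2,663.99; interest $45.29 → $2,709.28; payment $2,709.28; balance $0.00
Balance reaches $0.00 in payment period 3.

3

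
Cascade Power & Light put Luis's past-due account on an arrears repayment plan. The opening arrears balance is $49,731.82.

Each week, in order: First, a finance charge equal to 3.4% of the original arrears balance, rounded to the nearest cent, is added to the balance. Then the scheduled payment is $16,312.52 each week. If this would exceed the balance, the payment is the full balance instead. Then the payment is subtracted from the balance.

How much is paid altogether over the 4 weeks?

# | Opening | Interest | Payment | End bal
1 | $49,731.82 | $1,690.88 | $16,312.52 | $35,110.18
2 | $35,110.18 | $1,690.88 | $16,312.52 | $20,488.54
3 | $20,488.54 | $1,690.88 | $16,312.52 | $5,866.90
4 | $5,866.90 | $1,690.88 | $7,557.78 | $0.00
Total paid: $56,495.34

$56,495.34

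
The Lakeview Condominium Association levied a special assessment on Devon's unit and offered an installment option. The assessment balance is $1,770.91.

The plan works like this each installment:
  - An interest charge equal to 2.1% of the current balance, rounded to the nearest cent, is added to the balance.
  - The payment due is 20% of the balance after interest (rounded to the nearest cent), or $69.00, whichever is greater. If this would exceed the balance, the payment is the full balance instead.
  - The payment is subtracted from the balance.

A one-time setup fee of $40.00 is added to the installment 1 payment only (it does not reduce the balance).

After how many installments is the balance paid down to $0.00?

14

# | Opening | Interest | Payment | Fee | End bal
1 | $1,770.91 | $37.19 | $361.62 | $40.00 | $1,446.48
2 | $1,446.48 | $30.38 | $295.37 | — | $1,181.49
3 | $1,181.49 | $24.81 | $241.26 | — | $965.04
4 | $965.04 | $20.27 | $197.06 | — | $788.25
5 | $788.25 | $16.55 | $160.96 | — | $643.84
6 | $643.84 | $13.52 | $131.47 | — | $525.89
7 | $525.89 | $11.04 | $107.39 | — | $429.54
8 | $429.54 | $9.02 | $87.71 | — | $350.85
9 | $350.85 | $7.37 | $71.64 | — | $286.58
10 | $286.58 | $6.02 | $69.00 | — | $223.60
11 | $223.60 | $4.70 | $69.00 | — | $159.30
12 | $159.30 | $3.35 | $69.00 | — | $93.65
13 | $93.65 | $1.97 | $69.00 | — | $26.62
14 | $26.62 | $0.56 | $27.18 | — | $0.00
Balance reaches $0.00 in installment 14.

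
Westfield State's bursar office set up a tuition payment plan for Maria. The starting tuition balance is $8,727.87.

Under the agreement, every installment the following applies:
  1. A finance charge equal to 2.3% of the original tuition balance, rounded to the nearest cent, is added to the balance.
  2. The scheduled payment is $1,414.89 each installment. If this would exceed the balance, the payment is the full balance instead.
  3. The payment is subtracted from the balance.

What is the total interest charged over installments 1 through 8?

$1,605.92

Installment 1: $8,727.87 +$200.74 interest = $8,928.61; pay $1,414.89 → $7,513.72
Installment 2: $7,513.72 +$200.74 interest = $7,714.46; pay $1,414.89 → $6,299.57
Installment 3: $6,299.57 +$200.74 interest = $6,500.31; pay $1,414.89 → $5,085.42
Installment 4: $5,085.42 +$200.74 interest = $5,286.16; pay $1,414.89 → $3,871.27
Installment 5: $3,871.27 +$200.74 interest = $4,072.01; pay $1,414.89 → $2,657.12
Installment 6: $2,657.12 +$200.74 interest = $2,857.86; pay $1,414.89 → $1,442.97
Installment 7: $1,442.97 +$200.74 interest = $1,643.71; pay $1,414.89 → $228.82
Installment 8: $228.82 +$200.74 interest = $429.56; pay $429.56 → $0.00
Total interest: $200.74 + $200.74 + $200.74 + $200.74 + $200.74 + $200.74 + $200.74 + $200.74 = $1,605.92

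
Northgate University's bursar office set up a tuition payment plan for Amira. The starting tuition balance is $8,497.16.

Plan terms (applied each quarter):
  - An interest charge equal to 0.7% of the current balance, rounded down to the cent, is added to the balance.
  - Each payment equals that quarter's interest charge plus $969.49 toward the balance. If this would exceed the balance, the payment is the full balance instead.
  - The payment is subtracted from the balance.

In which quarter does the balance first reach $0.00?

Quarter 1: opening $8,497.16; interest $59.48 → $8,556.64; payment $1,028.97; balance $7,527.67
Quarter 2: opening $7,527.67; interest $52.69 → $7,580.36; payment $1,022.18; balance $6,558.18
Quarter 3: opening $6,558.18; interest $45.90 → $6,604.08; payment $1,015.39; balance $5,588.69
Quarter 4: opening $5,588.69; interest $39.12 → $5,627.81; payment $1,008.61; balance $4,619.20
Quarter 5: opening $4,619.20; interest $32.33 → $4,651.53; payment $1,001.82; balance $3,649.71
Quarter 6: opening $3,649.71; interest $25.54 → $3,675.25; payment $995.03; balance $2,680.22
Quarter 7: opening $2,680.22; interest $18.76 → $2,698.98; payment $988.25; balance $1,710.73
Quarter 8: opening $1,710.73; interest $11.97 → $1,722.70; payment $981.46; balance $741.24
Quarter 9: opening $741.24; interest $5.18 → $746.42; payment $746.42; balance $0.00
Balance reaches $0.00 in quarter 9.

9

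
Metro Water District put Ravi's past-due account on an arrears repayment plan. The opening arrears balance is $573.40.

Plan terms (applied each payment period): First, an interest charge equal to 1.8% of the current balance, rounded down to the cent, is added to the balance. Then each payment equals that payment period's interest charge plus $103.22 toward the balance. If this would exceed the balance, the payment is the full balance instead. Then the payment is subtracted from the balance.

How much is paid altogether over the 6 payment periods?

$607.43

Payment period 1: $573.40 +$10.32 interest = $583.72; pay $113.54 → $470.18
Payment period 2: $470.18 +$8.46 interest = $478.64; pay $111.68 → $366.96
Payment period 3: $366.96 +$6.60 interest = $373.56; pay $109.82 → $263.74
Payment period 4: $263.74 +$4.74 interest = $268.48; pay $107.96 → $160.52
Payment period 5: $160.52 +$2.88 interest = $163.40; pay $106.10 → $57.30
Payment period 6: $57.30 +$1.03 interest = $58.33; pay $58.33 → $0.00
Total paid: $607.43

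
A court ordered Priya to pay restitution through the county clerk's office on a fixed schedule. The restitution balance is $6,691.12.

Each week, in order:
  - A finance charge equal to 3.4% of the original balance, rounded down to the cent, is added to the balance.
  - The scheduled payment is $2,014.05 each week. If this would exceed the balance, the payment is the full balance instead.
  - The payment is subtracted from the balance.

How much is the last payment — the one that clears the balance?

$1,558.93

Week 1: $6,691.12 +$227.49 interest = $6,918.61; pay $2,014.05 → $4,904.56
Week 2: $4,904.56 +$227.49 interest = $5,132.05; pay $2,014.05 → $3,118.00
Week 3: $3,118.00 +$227.49 interest = $3,345.49; pay $2,014.05 → $1,331.44
Week 4: $1,331.44 +$227.49 interest = $1,558.93; pay $1,558.93 → $0.00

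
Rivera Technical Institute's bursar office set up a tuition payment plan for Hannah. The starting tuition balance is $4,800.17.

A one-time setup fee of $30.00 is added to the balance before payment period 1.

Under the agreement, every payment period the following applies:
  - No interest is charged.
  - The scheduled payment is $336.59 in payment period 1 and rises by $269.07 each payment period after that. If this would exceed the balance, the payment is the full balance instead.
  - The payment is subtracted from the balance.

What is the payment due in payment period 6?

Payment period 1: $4,830.17 − $336.59 → $4,493.58
Payment period 2: $4,493.58 − $605.66 → $3,887.92
Payment period 3: $3,887.92 − $874.73 → $3,013.19
Payment period 4: $3,013.19 − $1,143.80 → $1,869.39
Payment period 5: $1,869.39 − $1,412.87 → $456.52
Payment period 6: $456.52 − $456.52 → $0.00

$456.52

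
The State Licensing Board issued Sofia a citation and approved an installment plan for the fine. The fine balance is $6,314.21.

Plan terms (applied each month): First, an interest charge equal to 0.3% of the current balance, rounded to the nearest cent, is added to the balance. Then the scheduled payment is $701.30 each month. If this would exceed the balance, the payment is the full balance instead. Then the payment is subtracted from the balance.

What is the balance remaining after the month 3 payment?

Month 1: $6,314.21 +$18.94 interest = $6,333.15; pay $701.30 → $5,631.85
Month 2: $5,631.85 +$16.90 interest = $5,648.75; pay $701.30 → $4,947.45
Month 3: $4,947.45 +$14.84 interest = $4,962.29; pay $701.30 → $4,260.99

$4,260.99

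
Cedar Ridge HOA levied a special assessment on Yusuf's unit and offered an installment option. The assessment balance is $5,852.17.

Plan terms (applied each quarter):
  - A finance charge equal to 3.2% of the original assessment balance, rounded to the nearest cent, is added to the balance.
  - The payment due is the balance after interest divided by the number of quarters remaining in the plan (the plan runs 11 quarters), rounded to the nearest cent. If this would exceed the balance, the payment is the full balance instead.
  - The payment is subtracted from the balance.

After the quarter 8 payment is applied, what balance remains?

$2,262.66

# | Opening | Interest | Payment | End bal
1 | $5,852.17 | $187.27 | $549.04 | $5,490.40
2 | $5,490.40 | $187.27 | $567.77 | $5,109.90
3 | $5,109.90 | $187.27 | $588.57 | $4,708.60
4 | $4,708.60 | $187.27 | $611.98 | $4,283.89
5 | $4,283.89 | $187.27 | $638.74 | $3,832.42
6 | $3,832.42 | $187.27 | $669.95 | $3,349.74
7 | $3,349.74 | $187.27 | $707.40 | $2,829.61
8 | $2,829.61 | $187.27 | $754.22 | $2,262.66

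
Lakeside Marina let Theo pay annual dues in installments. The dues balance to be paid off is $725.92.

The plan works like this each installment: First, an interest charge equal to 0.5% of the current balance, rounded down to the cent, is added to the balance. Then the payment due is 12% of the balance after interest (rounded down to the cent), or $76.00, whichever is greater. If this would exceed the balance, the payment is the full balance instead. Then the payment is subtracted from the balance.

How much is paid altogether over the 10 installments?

Installment 1: opening $725.92; interest $3.62 → $729.54; payment $87.54; balance $642.00
Installment 2: opening $642.00; interest $3.21 → $645.21; payment $77.42; balance $567.79
Installment 3: opening $567.79; interest $2.83 → $570.62; payment $76.00; balance $494.62
Installment 4: opening $494.62; interest $2.47 → $497.09; payment $76.00; balance $421.09
Installment 5: opening $421.09; interest $2.10 → $423.19; payment $76.00; balance $347.19
Installment 6: opening $347.19; interest $1.73 → $348.92; payment $76.00; balance $272.92
Installment 7: opening $272.92; interest $1.36 → $274.28; payment $76.00; balance $198.28
Installment 8: opening $198.28; interest $0.99 → $199.27; payment $76.00; balance $123.27
Installment 9: opening $123.27; interest $0.61 → $123.88; payment $76.00; balance $47.88
Installment 10: opening $47.88; interest $0.23 → $48.11; payment $48.11; balance $0.00
Total paid: $745.07

$745.07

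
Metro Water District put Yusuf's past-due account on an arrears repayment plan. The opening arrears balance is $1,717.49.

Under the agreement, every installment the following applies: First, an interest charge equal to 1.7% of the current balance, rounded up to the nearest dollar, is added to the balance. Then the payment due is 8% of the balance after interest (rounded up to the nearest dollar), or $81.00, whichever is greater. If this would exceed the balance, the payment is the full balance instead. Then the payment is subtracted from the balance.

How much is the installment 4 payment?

Installment 1: opening $1,717.49; interest $30.00 → $1,747.49; payment $140.00; balance $1,607.49
Installment 2: opening $1,607.49; interest $28.00 → $1,635.49; payment $131.00; balance $1,504.49
Installment 3: opening $1,504.49; interest $26.00 → $1,530.49; payment $123.00; balance $1,407.49
Installment 4: opening $1,407.49; interest $24.00 → $1,431.49; payment $115.00; balance $1,316.49

$115.00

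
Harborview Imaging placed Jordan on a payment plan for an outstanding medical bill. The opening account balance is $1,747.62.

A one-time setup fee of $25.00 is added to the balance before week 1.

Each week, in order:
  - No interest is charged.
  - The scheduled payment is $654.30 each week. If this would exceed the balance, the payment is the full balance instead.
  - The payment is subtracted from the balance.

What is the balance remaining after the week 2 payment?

$464.02

Week 1: opening $1,772.62; payment $654.30; balance $1,118.32
Week 2: opening $1,118.32; payment $654.30; balance $464.02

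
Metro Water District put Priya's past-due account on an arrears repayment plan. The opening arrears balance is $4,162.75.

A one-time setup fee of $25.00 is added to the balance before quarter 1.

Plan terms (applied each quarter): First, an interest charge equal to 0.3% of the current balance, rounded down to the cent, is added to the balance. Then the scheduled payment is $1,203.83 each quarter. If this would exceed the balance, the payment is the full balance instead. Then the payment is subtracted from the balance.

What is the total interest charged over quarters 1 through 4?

# | Opening | Interest | Payment | End bal
1 | $4,187.75 | $12.56 | $1,203.83 | $2,996.48
2 | $2,996.48 | $8.98 | $1,203.83 | $1,801.63
3 | $1,801.63 | $5.40 | $1,203.83 | $603.20
4 | $603.20 | $1.80 | $605.00 | $0.00
Total interest: $12.56 + $8.98 + $5.40 + $1.80 = $28.74

$28.74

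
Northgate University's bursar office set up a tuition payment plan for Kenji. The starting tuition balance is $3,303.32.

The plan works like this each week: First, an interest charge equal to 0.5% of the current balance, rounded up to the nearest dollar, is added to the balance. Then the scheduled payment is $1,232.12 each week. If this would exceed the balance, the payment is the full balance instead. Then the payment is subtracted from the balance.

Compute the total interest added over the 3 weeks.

$33.00

Week 1: opening $3,303.32; interest $17.00 → $3,320.32; payment $1,232.12; balance $2,088.20
Week 2: opening $2,088.20; interest $11.00 → $2,099.20; payment $1,232.12; balance $867.08
Week 3: opening $867.08; interest $5.00 → $872.08; payment $872.08; balance $0.00
Total interest: $17.00 + $11.00 + $5.00 = $33.00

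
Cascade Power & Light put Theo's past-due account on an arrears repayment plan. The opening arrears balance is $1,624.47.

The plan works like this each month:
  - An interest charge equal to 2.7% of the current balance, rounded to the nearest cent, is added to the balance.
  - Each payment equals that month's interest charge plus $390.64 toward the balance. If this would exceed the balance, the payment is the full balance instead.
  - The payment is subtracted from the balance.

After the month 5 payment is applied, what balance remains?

$0.00

Month 1: $1,624.47 +$43.86 interest = $1,668.33; pay $434.50 → $1,233.83
Month 2: $1,233.83 +$33.31 interest = $1,267.14; pay $423.95 → $843.19
Month 3: $843.19 +$22.77 interest = $865.96; pay $413.41 → $452.55
Month 4: $452.55 +$12.22 interest = $464.77; pay $402.86 → $61.91
Month 5: $61.91 +$1.67 interest = $63.58; pay $63.58 → $0.00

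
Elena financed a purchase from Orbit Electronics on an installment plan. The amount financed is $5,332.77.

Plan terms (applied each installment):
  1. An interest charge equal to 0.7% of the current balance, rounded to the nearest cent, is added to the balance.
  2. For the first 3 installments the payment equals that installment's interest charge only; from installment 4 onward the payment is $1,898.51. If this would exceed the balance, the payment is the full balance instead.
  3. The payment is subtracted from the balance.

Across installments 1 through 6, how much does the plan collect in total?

$5,517.57

# | Opening | Interest | Payment | End bal
1 | $5,332.77 | $37.33 | $37.33 | $5,332.77
2 | $5,332.77 | $37.33 | $37.33 | $5,332.77
3 | $5,332.77 | $37.33 | $37.33 | $5,332.77
4 | $5,332.77 | $37.33 | $1,898.51 | $3,471.59
5 | $3,471.59 | $24.30 | $1,898.51 | $1,597.38
6 | $1,597.38 | $11.18 | $1,608.56 | $0.00
Total paid: $5,517.57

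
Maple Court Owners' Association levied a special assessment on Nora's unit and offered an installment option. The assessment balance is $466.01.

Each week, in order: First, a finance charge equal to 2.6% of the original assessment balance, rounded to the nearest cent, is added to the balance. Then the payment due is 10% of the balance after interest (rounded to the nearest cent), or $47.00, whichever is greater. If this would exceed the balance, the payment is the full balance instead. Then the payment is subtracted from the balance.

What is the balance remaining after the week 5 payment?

Week 1: opening $466.01; interest $12.12 → $478.13; payment $47.81; balance $430.32
Week 2: opening $430.32; interest $12.12 → $442.44; payment $47.00; balance $395.44
Week 3: opening $395.44; interest $12.12 → $407.56; payment $47.00; balance $360.56
Week 4: opening $360.56; interest $12.12 → $372.68; payment $47.00; balance $325.68
Week 5: opening $325.68; interest $12.12 → $337.80; payment $47.00; balance $290.80

$290.80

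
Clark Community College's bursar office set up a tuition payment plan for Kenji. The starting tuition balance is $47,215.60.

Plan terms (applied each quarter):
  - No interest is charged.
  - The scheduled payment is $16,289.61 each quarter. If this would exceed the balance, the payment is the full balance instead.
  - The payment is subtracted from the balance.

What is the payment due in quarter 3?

Quarter 1: $47,215.60 − $16,289.61 → $30,925.99
Quarter 2: $30,925.99 − $16,289.61 → $14,636.38
Quarter 3: $14,636.38 − $14,636.38 → $0.00

$14,636.38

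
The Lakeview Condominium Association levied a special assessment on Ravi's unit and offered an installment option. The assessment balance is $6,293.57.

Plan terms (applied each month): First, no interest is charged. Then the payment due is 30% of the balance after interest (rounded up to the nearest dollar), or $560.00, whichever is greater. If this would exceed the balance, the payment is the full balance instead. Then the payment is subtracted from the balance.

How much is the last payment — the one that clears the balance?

# | Opening | Payment | End bal
1 | $6,293.57 | $1,889.00 | $4,404.57
2 | $4,404.57 | $1,322.00 | $3,082.57
3 | $3,082.57 | $925.00 | $2,157.57
4 | $2,157.57 | $648.00 | $1,509.57
5 | $1,509.57 | $560.00 | $949.57
6 | $949.57 | $560.00 | $389.57
7 | $389.57 | $389.57 | $0.00

$389.57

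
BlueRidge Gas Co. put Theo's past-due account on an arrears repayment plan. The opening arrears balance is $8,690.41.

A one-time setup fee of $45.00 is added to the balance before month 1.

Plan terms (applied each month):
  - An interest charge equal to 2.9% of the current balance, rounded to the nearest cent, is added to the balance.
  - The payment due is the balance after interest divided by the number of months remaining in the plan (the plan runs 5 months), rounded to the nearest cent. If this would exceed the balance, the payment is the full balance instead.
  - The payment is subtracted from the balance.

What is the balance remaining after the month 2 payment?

Month 1: $8,735.41 +$253.33 interest = $8,988.74; pay $1,797.75 → $7,190.99
Month 2: $7,190.99 +$208.54 interest = $7,399.53; pay $1,849.88 → $5,549.65

$5,549.65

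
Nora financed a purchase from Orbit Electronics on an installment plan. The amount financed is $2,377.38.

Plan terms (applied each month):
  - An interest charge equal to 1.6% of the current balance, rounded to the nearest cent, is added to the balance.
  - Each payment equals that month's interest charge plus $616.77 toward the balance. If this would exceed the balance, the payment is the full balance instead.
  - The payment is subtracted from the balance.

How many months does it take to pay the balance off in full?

Month 1: $2,377.38 +$38.04 interest = $2,415.42; pay $654.81 → $1,760.61
Month 2: $1,760.61 +$28.17 interest = $1,788.78; pay $644.94 → $1,143.84
Month 3: $1,143.84 +$18.30 interest = $1,162.14; pay $635.07 → $527.07
Month 4: $527.07 +$8.43 interest = $535.50; pay $535.50 → $0.00
Balance reaches $0.00 in month 4.

4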